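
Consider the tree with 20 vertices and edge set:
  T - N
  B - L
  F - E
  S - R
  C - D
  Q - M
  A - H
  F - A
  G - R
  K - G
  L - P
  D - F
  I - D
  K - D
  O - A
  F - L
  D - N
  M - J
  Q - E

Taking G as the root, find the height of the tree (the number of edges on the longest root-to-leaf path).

7

A deepest node is J, reached by G-K-D-F-E-Q-M-J.
That path has 7 edges, so the height is 7.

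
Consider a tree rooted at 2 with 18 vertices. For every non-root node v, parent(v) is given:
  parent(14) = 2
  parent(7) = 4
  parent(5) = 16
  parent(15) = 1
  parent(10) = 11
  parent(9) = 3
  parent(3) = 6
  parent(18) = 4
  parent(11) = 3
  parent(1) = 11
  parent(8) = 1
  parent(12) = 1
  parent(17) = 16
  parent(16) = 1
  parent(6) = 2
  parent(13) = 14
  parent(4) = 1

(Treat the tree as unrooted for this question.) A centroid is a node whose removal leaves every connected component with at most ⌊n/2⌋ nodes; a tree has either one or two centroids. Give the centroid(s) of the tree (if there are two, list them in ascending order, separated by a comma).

If 1 is removed the pieces have sizes 8, 3, 3, 1, 1, 1, all ≤ ⌊18/2⌋ = 9.
No neighbour of 1 does as well, so 1 is the unique centroid.

1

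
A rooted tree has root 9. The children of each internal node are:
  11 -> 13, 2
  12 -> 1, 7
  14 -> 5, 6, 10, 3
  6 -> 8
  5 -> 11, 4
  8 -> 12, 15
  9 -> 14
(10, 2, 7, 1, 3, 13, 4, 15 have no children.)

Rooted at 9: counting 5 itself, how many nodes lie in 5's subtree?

The subtree rooted at 5 contains: 5, 11, 4, 2, 13 — 5 nodes.

5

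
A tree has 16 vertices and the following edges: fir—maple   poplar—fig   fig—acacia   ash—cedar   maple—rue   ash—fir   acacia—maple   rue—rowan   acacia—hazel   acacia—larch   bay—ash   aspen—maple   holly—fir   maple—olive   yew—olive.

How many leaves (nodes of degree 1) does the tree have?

9

Exactly 9 nodes have a single neighbour: aspen, bay, cedar, hazel, holly, larch, poplar, rowan, yew.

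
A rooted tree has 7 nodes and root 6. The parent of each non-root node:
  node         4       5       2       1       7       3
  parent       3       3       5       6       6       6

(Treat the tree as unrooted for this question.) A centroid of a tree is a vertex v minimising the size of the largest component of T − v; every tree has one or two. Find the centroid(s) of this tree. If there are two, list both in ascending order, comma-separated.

If 3 is removed the pieces have sizes 3, 2, 1, all ≤ ⌊7/2⌋ = 3.
Every other node leaves some component of size > 3, so the centroid is unique.

3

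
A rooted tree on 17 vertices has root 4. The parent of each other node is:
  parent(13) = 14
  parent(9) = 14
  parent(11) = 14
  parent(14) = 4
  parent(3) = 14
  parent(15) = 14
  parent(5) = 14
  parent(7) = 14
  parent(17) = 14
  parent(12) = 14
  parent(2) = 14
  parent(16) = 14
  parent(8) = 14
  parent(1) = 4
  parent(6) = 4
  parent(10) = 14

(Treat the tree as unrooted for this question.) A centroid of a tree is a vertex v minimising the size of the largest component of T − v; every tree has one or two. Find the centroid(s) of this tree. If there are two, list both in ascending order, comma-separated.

If 14 is removed the pieces have sizes 3, 1, 1, 1, 1, 1, 1, 1, 1, 1, 1, 1, 1, 1, all ≤ ⌊17/2⌋ = 8.
Every other node leaves some component of size > 8, so the centroid is unique.

14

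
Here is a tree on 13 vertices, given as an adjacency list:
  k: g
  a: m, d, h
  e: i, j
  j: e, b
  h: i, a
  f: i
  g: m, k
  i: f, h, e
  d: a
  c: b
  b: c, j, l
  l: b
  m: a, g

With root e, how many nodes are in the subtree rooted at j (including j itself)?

Descendants of j (including itself): j, b, c, l. That's 4.

4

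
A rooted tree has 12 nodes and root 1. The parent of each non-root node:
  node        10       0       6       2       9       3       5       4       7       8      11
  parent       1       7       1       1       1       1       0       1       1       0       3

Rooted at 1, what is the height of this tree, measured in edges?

A deepest node is 5, reached by 1-7-0-5.
That path has 3 edges, so the height is 3.

3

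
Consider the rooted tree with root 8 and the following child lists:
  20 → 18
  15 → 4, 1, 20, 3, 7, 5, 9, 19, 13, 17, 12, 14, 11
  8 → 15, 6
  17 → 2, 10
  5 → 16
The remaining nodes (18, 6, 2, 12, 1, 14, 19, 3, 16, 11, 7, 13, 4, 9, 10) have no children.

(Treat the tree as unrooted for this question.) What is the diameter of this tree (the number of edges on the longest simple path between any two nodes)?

4

BFS from 10 reaches 18 last, at distance 4; BFS from 18 confirms no node is farther.
Path: 10–17–15–20–18.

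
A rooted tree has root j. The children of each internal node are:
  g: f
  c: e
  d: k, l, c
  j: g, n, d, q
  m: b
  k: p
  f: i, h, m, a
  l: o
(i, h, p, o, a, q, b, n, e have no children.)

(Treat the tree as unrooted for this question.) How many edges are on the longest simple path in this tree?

7

BFS from b reaches e last, at distance 7; BFS from e confirms no node is farther.
Path: b-m-f-g-j-d-c-e.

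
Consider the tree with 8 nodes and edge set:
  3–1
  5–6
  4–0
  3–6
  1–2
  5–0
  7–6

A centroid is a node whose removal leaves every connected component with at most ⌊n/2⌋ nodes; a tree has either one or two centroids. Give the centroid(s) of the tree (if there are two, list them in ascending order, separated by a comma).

6

Delete 6: the remaining components have sizes 3, 3, 1. Max 3 ≤ 4, so 6 is a centroid.
Every other node leaves some component of size > 4, so the centroid is unique.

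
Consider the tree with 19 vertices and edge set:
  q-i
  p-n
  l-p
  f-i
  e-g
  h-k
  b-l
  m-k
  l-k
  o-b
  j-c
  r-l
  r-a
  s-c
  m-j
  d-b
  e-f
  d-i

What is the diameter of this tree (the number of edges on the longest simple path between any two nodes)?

Starting from g, a farthest node is s at distance 11.
One longest path: g-e-f-i-d-b-l-k-m-j-c-s.
So the diameter is 11.

11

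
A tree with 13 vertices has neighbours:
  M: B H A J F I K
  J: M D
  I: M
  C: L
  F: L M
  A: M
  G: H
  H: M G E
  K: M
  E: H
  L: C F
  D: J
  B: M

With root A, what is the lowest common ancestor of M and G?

Path M→root: M A; path G→root: G H M A.
First common node: M.

M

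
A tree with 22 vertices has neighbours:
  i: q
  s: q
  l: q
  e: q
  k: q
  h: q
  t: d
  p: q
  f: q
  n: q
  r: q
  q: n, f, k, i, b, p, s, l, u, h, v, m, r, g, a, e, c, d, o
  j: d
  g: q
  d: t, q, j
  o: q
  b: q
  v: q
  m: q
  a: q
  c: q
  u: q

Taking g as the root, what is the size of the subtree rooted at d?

Descendants of d (including itself): d, j, t. That's 3.

3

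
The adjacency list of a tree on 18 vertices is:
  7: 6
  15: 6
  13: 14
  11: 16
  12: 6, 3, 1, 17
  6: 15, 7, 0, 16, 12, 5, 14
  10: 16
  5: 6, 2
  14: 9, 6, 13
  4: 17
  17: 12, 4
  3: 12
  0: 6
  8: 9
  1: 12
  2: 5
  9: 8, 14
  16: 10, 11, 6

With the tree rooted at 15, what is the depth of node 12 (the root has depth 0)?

2

Climbing from 12 to the root: 12–6–15. That's 2 steps.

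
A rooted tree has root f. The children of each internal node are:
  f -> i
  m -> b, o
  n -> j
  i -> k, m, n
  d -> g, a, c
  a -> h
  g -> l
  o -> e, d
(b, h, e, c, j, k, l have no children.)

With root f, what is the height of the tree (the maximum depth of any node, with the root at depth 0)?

l sits deepest: f → i → m → o → d → g → l — 6 edges from the root.

6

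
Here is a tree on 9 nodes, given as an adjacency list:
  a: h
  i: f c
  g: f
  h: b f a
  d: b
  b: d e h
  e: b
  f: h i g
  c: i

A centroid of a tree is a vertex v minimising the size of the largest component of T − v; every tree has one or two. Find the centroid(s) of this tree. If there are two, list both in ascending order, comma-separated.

h

Delete h: the remaining components have sizes 4, 3, 1. Max 4 ≤ 4, so h is a centroid.
Every other node leaves some component of size > 4, so the centroid is unique.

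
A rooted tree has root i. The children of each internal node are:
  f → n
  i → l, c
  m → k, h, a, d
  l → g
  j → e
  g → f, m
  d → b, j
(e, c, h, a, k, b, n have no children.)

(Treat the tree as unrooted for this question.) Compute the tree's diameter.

BFS from c reaches e last, at distance 7; BFS from e confirms no node is farther.
Path: c - i - l - g - m - d - j - e.

7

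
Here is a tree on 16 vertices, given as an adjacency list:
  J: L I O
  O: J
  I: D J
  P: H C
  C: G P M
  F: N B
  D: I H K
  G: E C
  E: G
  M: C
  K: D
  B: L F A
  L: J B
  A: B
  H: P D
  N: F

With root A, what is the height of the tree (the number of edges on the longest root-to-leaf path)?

E sits deepest: A – B – L – J – I – D – H – P – C – G – E — 10 edges from the root.

10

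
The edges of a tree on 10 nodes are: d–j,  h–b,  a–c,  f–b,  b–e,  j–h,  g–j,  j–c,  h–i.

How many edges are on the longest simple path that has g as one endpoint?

4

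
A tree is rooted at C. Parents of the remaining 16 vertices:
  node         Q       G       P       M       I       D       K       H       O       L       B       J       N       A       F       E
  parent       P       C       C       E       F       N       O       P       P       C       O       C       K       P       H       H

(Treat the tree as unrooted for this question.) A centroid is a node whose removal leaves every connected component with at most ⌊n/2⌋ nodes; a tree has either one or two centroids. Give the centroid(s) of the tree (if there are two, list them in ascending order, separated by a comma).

P

If P is removed the pieces have sizes 5, 5, 4, 1, 1, all ≤ ⌊17/2⌋ = 8.
No neighbour of P does as well, so P is the unique centroid.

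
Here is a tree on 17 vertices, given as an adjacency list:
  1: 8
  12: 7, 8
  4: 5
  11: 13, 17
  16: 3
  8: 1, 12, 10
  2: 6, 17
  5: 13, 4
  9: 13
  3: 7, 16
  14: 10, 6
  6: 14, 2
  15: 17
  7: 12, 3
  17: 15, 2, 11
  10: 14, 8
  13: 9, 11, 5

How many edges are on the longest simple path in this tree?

Starting from 16, a farthest node is 4 at distance 13.
One longest path: 16–3–7–12–8–10–14–6–2–17–11–13–5–4.
So the diameter is 13.

13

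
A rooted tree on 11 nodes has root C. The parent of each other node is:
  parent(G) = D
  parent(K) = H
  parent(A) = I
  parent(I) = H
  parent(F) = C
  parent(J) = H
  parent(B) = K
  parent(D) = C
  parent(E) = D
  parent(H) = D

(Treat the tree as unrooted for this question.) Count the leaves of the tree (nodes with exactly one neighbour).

Exactly 6 nodes have a single neighbour: A, B, E, F, G, J.

6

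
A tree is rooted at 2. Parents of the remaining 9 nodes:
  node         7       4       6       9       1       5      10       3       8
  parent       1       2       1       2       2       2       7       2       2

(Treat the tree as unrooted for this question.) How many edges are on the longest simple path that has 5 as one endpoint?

4

A farthest node from 5 is 10.
The path 5-2-1-7-10 has 4 edges.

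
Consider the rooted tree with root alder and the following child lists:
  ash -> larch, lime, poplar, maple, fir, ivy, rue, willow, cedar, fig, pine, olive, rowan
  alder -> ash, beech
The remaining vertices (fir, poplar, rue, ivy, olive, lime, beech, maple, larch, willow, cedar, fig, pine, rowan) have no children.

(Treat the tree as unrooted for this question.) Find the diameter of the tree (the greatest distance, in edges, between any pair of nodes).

A longest path is beech - alder - ash - poplar, with 3 edges.

3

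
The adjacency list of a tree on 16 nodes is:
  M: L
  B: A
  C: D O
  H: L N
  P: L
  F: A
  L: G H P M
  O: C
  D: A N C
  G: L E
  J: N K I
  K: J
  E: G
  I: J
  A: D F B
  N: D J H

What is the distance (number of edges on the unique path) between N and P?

N - H - L - P: 3 edges.

3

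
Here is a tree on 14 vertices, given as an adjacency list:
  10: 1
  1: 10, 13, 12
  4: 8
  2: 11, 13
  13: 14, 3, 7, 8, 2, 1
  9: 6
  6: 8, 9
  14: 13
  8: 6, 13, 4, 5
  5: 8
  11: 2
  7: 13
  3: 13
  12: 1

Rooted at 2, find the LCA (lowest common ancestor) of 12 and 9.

Ancestors of 12 (toward the root): 12, 1, 13, 2.
Ancestors of 9: 9, 6, 8, 13, 2.
The deepest node appearing in both lists is 13.

13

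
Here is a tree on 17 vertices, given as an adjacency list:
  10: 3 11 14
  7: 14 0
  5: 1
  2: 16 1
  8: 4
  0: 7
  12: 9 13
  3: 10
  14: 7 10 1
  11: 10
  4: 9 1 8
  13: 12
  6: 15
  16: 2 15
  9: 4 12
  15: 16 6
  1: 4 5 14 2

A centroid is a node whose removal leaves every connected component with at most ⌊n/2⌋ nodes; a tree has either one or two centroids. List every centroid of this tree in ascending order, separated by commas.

1

Delete 1: the remaining components have sizes 6, 5, 4, 1. Max 6 ≤ 8, so 1 is a centroid.
No neighbour of 1 does as well, so 1 is the unique centroid.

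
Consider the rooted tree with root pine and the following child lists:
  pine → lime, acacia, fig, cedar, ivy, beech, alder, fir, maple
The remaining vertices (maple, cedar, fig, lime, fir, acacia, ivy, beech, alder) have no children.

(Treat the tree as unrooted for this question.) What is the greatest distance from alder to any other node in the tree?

2

Distances from alder peak at 2, attained at maple (fig, fir, beech, acacia, cedar, ivy, lime also at distance 2).
alder – pine – maple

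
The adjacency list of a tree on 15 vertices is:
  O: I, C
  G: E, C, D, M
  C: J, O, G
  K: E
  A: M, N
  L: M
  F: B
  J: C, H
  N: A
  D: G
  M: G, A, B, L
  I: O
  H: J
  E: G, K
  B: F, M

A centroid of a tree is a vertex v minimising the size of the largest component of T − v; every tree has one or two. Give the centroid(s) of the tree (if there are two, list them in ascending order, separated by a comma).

Delete G: the remaining components have sizes 6, 5, 2, 1. Max 6 ≤ 7, so G is a centroid.
Every other node leaves some component of size > 7, so the centroid is unique.

G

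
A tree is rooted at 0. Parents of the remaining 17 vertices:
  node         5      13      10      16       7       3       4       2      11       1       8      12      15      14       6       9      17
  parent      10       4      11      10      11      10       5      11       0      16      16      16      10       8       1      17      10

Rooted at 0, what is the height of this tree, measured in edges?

14 sits deepest: 0 – 11 – 10 – 16 – 8 – 14 — 5 edges from the root.

5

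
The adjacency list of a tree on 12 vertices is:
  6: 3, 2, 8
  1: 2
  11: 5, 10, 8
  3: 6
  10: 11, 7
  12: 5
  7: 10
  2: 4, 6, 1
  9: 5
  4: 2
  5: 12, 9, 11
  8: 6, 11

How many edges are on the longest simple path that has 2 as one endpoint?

5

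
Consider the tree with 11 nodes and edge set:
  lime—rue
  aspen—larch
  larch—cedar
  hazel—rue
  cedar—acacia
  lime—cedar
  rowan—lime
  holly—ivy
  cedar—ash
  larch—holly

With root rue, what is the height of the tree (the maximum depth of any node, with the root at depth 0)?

5

The longest root-to-leaf path is rue → lime → cedar → larch → holly → ivy (5 edges).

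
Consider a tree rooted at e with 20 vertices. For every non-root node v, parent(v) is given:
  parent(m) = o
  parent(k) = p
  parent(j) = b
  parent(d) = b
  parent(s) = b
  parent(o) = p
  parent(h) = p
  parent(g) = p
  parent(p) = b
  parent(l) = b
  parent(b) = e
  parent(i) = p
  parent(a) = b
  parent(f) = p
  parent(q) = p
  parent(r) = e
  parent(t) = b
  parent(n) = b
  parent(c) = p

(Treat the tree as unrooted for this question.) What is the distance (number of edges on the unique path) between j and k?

The path is j - b - p - k, which has 3 edges.

3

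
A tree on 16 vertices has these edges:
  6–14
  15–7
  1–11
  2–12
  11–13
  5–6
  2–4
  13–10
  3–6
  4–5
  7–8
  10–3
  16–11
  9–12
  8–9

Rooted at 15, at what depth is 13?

Path from 15 to 13: 15–7–8–9–12–2–4–5–6–3–10–13, which has 11 edges.

11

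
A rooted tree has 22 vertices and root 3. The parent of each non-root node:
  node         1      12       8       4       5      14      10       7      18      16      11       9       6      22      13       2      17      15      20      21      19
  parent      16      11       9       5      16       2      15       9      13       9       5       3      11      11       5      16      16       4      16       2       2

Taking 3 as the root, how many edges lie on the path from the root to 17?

3

Path from 3 to 17: 3 – 9 – 16 – 17, which has 3 edges.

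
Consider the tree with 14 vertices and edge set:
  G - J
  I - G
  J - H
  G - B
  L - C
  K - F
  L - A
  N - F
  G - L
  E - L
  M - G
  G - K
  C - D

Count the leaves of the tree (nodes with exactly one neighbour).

8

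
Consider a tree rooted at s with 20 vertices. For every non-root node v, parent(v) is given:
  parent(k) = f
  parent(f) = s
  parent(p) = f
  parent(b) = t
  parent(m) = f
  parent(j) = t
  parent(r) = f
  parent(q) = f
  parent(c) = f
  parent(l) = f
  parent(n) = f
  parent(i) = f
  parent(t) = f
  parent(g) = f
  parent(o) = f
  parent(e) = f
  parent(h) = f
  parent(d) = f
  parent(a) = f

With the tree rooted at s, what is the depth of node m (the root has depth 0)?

Climbing from m to the root: m → f → s. That's 2 steps.

2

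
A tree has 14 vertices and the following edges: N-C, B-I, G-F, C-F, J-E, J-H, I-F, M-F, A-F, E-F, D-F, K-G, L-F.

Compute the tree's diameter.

5

BFS from H reaches K last, at distance 5; BFS from K confirms no node is farther.
Path: H – J – E – F – G – K.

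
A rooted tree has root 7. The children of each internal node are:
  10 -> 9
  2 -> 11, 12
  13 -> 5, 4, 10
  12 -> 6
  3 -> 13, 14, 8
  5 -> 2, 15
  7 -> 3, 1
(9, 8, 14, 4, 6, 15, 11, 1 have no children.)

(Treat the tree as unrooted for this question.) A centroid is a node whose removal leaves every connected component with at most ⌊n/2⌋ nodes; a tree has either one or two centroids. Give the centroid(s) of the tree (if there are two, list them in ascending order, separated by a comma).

13

Delete 13: the remaining components have sizes 6, 5, 2, 1. Max 6 ≤ 7, so 13 is a centroid.
Every other node leaves some component of size > 7, so the centroid is unique.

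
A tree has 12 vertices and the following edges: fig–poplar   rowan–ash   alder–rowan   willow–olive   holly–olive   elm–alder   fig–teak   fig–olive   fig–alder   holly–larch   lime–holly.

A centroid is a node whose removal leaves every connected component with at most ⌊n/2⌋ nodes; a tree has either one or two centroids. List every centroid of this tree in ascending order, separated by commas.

fig

Removing fig splits the tree into components of sizes 5, 4, 1, 1; the largest is 5 ≤ ⌊12/2⌋ = 6.
No neighbour of fig does as well, so fig is the unique centroid.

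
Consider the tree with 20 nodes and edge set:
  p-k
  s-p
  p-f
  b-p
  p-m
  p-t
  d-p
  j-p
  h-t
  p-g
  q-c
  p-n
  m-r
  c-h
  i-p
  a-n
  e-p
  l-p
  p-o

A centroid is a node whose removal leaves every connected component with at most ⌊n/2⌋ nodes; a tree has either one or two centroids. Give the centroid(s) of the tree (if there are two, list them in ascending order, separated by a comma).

Removing p splits the tree into components of sizes 4, 2, 2, 1, 1, 1, 1, 1, 1, 1, 1, 1, 1, 1; the largest is 4 ≤ ⌊20/2⌋ = 10.
No neighbour of p does as well, so p is the unique centroid.

p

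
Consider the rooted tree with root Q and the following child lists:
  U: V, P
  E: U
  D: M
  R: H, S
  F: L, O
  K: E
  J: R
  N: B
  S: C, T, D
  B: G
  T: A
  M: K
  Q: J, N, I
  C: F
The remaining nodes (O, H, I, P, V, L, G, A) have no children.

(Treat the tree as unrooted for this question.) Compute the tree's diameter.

12

Starting from G, a farthest node is P at distance 12.
One longest path: G-B-N-Q-J-R-S-D-M-K-E-U-P.
So the diameter is 12.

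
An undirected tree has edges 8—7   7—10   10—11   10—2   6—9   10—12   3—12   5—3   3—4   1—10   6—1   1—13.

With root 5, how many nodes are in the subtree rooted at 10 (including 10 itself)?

Descendants of 10 (including itself): 10, 7, 1, 11, 2, 8, 6, 13, 9. That's 9.

9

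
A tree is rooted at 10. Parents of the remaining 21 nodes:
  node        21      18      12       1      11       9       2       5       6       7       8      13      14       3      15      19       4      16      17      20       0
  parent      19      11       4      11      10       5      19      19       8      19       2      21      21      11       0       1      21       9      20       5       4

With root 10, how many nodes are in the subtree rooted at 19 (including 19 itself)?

Descendants of 19 (including itself): 19, 21, 5, 2, 7, 4, 14, 13, 20, 9, 8, 12, 0, 17, 16, 6, 15. That's 17.

17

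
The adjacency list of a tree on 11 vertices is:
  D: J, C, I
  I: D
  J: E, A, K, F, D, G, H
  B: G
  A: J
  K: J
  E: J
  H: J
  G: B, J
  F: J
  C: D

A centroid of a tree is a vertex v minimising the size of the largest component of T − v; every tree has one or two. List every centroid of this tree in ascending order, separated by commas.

J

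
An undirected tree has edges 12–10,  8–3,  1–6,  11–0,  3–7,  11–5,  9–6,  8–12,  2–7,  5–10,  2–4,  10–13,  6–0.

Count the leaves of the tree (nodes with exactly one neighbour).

4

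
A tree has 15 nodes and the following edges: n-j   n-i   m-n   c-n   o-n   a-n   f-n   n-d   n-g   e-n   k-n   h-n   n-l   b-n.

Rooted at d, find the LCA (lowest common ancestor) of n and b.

Path n→root: n d; path b→root: b n d.
First common node: n.

n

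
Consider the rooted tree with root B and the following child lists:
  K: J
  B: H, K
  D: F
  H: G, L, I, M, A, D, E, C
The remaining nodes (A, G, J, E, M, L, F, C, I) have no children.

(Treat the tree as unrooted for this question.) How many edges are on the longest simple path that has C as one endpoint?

4

A farthest node from C is J.
The path C – H – B – K – J has 4 edges.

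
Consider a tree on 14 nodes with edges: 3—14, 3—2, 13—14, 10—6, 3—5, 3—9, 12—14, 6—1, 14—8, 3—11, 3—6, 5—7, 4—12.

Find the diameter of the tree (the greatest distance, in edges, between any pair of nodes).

5

BFS from 4 reaches 7 last, at distance 5; BFS from 7 confirms no node is farther.
Path: 4–12–14–3–5–7.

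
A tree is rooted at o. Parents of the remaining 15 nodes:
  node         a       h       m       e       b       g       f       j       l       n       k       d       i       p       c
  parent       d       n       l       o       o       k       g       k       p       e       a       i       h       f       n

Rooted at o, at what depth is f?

Path from o to f: o–e–n–h–i–d–a–k–g–f, which has 9 edges.

9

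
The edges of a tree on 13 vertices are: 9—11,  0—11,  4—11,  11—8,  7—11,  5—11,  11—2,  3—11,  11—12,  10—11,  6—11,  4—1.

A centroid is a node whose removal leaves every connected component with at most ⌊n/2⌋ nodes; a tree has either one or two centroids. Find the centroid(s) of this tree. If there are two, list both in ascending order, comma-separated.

11

If 11 is removed the pieces have sizes 2, 1, 1, 1, 1, 1, 1, 1, 1, 1, 1, all ≤ ⌊13/2⌋ = 6.
Every other node leaves some component of size > 6, so the centroid is unique.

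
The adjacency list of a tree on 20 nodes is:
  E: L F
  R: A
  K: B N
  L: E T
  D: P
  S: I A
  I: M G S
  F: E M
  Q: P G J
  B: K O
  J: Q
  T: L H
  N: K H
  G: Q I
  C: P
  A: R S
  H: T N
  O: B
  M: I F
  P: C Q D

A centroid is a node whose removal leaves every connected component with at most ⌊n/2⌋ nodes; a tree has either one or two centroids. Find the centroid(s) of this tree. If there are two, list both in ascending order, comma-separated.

Delete I: the remaining components have sizes 10, 6, 3. Max 10 ≤ 10, so I is a centroid.
M is adjacent to I and is also a centroid (the largest component after removing it is likewise 10).

I, M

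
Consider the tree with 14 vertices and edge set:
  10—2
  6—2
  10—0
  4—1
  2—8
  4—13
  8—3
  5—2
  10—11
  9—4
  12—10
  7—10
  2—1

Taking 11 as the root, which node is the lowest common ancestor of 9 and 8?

2

Path 9→root: 9 4 1 2 10 11; path 8→root: 8 2 10 11.
First common node: 2.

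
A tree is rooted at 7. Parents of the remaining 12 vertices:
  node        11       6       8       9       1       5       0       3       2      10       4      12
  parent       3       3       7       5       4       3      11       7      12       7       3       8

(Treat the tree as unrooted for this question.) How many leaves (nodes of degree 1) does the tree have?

Exactly 6 nodes have a single neighbour: 0, 1, 2, 6, 9, 10.

6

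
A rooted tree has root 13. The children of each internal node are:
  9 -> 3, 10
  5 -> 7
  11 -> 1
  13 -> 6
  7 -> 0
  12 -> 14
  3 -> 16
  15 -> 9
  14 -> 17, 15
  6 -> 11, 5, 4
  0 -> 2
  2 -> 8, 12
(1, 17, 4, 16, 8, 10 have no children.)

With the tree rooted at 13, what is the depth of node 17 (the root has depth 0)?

Path from 13 to 17: 13 – 6 – 5 – 7 – 0 – 2 – 12 – 14 – 17, which has 8 edges.

8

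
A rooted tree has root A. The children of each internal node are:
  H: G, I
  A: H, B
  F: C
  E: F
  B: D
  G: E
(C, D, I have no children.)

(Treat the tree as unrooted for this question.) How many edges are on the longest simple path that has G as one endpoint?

The node farthest from G is D, via G – H – A – B – D — 4 edges.

4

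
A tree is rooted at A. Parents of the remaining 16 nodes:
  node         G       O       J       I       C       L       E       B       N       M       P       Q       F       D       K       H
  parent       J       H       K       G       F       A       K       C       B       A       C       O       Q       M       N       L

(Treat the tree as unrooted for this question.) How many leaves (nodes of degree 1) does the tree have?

Degree-1 nodes: D, E, I, P — 4 of them.

4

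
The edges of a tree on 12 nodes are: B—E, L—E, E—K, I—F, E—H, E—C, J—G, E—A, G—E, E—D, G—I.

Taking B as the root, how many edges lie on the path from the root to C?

2

Path from B to C: B–E–C, which has 2 edges.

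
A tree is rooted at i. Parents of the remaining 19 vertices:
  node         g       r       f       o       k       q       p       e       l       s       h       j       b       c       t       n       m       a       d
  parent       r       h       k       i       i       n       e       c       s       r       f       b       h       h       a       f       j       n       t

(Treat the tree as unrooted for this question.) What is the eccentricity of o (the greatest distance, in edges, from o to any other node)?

7

Distances from o peak at 7, attained at m (l, d, p also at distance 7).
o–i–k–f–h–b–j–m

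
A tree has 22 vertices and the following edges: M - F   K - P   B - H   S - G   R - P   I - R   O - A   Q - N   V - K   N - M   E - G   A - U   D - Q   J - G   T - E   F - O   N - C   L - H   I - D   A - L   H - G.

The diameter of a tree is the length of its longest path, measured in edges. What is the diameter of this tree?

A longest path is V–K–P–R–I–D–Q–N–M–F–O–A–L–H–G–E–T, with 16 edges.

16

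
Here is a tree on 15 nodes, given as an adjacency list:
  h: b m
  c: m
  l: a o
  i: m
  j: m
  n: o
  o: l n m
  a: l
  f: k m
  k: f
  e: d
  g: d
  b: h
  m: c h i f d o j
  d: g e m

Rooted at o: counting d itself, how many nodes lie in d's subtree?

3

The subtree rooted at d contains: d, e, g — 3 nodes.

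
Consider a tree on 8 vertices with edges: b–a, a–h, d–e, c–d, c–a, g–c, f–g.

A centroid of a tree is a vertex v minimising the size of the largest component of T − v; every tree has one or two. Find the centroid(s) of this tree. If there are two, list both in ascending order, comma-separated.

c

If c is removed the pieces have sizes 3, 2, 2, all ≤ ⌊8/2⌋ = 4.
Every other node leaves some component of size > 4, so the centroid is unique.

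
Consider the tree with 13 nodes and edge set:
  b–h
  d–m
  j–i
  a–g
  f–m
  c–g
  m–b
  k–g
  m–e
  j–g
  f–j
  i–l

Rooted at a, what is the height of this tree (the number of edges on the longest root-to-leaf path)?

6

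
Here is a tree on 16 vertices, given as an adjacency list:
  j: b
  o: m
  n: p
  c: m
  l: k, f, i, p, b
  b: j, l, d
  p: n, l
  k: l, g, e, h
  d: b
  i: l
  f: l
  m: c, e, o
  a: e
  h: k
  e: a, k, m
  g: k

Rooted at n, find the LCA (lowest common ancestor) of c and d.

c's ancestor chain is c, m, e, k, l, p, n and d's is d, b, l, p, n; they first meet at l.

l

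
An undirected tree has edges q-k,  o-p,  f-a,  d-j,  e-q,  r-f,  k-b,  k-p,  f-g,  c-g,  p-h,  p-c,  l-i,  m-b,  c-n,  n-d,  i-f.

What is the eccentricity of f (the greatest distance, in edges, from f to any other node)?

A farthest node from f is e (m also at distance 6).
The path f – g – c – p – k – q – e has 6 edges.

6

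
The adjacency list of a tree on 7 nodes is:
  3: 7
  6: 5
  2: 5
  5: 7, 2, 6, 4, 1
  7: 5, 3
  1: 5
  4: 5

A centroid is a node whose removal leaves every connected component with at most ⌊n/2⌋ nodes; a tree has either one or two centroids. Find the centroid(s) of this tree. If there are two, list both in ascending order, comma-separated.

Delete 5: the remaining components have sizes 2, 1, 1, 1, 1. Max 2 ≤ 3, so 5 is a centroid.
No neighbour of 5 does as well, so 5 is the unique centroid.

5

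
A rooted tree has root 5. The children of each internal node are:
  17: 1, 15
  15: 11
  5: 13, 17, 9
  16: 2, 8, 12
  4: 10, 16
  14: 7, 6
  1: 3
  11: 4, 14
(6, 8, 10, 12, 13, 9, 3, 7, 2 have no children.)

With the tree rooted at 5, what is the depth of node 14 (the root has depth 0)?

Path from 5 to 14: 5 → 17 → 15 → 11 → 14, which has 4 edges.

4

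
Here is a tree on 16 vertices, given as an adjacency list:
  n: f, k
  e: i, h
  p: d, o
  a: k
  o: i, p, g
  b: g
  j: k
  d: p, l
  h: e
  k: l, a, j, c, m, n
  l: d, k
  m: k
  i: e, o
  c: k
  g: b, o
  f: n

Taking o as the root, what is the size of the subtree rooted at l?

l's subtree: {l, k, m, a, c, j, n, f}, size 8.

8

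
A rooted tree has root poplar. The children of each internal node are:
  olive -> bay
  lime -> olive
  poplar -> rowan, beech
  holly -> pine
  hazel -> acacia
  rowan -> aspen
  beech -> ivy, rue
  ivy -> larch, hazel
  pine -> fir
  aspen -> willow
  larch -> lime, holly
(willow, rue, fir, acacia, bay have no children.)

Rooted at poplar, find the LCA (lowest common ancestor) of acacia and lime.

ivy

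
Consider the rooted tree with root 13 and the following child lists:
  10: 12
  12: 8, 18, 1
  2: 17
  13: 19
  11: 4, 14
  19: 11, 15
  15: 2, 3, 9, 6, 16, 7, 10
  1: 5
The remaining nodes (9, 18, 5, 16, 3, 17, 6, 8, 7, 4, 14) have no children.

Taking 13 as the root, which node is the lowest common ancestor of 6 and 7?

Ancestors of 6 (toward the root): 6, 15, 19, 13.
Ancestors of 7: 7, 15, 19, 13.
The deepest node appearing in both lists is 15.

15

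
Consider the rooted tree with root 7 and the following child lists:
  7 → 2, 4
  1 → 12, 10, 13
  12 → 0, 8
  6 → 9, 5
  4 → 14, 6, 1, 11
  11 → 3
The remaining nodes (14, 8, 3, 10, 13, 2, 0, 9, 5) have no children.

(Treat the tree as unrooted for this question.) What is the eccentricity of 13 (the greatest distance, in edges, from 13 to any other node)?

4

The node farthest from 13 is 2 (3, 9, 5 also at distance 4), via 13 – 1 – 4 – 7 – 2 — 4 edges.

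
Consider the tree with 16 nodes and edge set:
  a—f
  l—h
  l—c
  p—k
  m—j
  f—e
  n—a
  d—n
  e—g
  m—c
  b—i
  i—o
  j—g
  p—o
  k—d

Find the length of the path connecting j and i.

Walking from j: j–g–e–f–a–n–d–k–p–o–i. Length 10.

10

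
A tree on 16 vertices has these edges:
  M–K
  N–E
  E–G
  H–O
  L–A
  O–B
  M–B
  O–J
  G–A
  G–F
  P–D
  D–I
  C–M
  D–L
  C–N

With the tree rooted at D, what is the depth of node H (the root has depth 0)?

10

Climbing from H to the root: H → O → B → M → C → N → E → G → A → L → D. That's 10 steps.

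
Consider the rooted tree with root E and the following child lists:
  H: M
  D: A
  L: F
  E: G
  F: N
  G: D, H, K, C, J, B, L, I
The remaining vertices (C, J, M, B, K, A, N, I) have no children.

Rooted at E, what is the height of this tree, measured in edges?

The longest root-to-leaf path is E → G → L → F → N (4 edges).

4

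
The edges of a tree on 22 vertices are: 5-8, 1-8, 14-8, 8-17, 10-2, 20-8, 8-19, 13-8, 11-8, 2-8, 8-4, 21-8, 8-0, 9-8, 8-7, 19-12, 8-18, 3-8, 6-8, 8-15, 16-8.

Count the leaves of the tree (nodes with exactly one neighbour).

19

Exactly 19 nodes have a single neighbour: 0, 1, 3, 4, 5, 6, 7, 9, 10, 11, 12, 13, 14, 15, 16, 17, 18, 20, 21.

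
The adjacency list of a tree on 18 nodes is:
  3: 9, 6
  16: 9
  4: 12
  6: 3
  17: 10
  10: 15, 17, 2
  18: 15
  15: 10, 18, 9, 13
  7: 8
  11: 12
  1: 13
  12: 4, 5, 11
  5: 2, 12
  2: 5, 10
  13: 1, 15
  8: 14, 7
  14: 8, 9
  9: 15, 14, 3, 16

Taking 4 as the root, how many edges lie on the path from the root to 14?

7

Climbing from 14 to the root: 14–9–15–10–2–5–12–4. That's 7 steps.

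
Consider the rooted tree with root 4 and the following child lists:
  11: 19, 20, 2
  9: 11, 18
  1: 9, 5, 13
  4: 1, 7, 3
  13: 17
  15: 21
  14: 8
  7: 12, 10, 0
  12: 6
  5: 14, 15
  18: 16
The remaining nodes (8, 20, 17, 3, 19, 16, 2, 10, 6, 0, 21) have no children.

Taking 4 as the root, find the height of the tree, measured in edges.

4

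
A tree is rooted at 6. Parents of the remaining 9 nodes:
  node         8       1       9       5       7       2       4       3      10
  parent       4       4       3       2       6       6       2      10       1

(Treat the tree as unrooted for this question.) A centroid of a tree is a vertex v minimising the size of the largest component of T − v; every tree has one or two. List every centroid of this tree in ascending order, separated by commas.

4

Removing 4 splits the tree into components of sizes 4, 4, 1; the largest is 4 ≤ ⌊10/2⌋ = 5.
Every other node leaves some component of size > 5, so the centroid is unique.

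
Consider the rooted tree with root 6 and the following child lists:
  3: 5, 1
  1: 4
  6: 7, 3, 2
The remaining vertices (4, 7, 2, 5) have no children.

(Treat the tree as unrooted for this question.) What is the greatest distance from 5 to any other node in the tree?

A farthest node from 5 is 7 (2, 4 also at distance 3).
The path 5 – 3 – 6 – 7 has 3 edges.

3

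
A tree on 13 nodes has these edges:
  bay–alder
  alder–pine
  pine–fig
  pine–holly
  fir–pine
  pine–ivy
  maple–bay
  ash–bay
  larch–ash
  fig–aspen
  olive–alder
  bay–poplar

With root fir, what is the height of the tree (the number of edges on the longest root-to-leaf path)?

5

A deepest node is larch, reached by fir → pine → alder → bay → ash → larch.
That path has 5 edges, so the height is 5.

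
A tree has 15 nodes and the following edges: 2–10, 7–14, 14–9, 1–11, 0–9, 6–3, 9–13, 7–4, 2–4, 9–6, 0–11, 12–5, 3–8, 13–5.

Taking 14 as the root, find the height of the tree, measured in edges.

4

The longest root-to-leaf path is 14–9–0–11–1 (4 edges).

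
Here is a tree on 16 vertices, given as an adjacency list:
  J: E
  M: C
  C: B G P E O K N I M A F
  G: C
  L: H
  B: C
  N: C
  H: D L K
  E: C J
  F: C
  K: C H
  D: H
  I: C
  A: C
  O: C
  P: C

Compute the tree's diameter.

5

Starting from D, a farthest node is J at distance 5.
One longest path: D - H - K - C - E - J.
So the diameter is 5.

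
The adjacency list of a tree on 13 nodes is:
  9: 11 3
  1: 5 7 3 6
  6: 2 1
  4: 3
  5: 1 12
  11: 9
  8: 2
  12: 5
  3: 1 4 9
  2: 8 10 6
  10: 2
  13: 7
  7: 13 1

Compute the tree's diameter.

6

BFS from 8 reaches 11 last, at distance 6; BFS from 11 confirms no node is farther.
Path: 8 - 2 - 6 - 1 - 3 - 9 - 11.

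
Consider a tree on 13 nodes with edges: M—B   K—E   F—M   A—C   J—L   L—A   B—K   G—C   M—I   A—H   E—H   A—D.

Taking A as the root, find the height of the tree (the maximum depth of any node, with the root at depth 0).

6

F sits deepest: A–H–E–K–B–M–F — 6 edges from the root.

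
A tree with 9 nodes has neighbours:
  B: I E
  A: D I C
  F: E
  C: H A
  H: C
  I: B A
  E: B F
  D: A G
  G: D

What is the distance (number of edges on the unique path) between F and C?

The path is F–E–B–I–A–C, which has 5 edges.

5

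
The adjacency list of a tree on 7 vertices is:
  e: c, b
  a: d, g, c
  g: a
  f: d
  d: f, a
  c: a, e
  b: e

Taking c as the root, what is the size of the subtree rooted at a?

Descendants of a (including itself): a, d, g, f. That's 4.

4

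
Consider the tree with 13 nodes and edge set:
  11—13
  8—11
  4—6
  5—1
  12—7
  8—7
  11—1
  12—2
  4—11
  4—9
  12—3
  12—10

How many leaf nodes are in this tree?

7

Degree-1 nodes: 2, 3, 5, 6, 9, 10, 13 — 7 of them.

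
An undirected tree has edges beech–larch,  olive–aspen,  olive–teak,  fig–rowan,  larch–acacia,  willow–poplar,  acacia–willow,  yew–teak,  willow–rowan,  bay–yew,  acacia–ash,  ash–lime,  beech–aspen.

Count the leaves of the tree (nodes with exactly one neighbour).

Exactly 4 nodes have a single neighbour: bay, fig, lime, poplar.

4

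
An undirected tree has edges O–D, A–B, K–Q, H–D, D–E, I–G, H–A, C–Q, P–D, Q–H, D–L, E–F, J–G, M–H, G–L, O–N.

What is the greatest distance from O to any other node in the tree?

A farthest node from O is I (J, K, C, B also at distance 4).
The path O-D-L-G-I has 4 edges.

4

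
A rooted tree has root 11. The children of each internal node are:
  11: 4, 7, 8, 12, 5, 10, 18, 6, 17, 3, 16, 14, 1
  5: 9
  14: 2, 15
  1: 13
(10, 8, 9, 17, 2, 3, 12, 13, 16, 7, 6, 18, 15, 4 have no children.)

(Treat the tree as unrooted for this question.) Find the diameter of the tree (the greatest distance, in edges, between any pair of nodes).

BFS from 15 reaches 13 last, at distance 4; BFS from 13 confirms no node is farther.
Path: 15-14-11-1-13.

4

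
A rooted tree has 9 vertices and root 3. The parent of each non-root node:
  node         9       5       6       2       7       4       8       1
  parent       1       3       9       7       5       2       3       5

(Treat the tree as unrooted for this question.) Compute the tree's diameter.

BFS from 6 reaches 4 last, at distance 6; BFS from 4 confirms no node is farther.
Path: 6-9-1-5-7-2-4.

6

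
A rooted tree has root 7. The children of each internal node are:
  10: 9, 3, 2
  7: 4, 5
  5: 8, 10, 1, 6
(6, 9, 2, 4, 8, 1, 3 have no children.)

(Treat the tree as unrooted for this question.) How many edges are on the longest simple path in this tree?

BFS from 4 reaches 2 last, at distance 4; BFS from 2 confirms no node is farther.
Path: 4 - 7 - 5 - 10 - 2.

4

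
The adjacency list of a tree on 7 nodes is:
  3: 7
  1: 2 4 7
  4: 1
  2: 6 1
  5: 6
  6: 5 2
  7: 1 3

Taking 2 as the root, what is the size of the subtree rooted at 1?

Descendants of 1 (including itself): 1, 4, 7, 3. That's 4.

4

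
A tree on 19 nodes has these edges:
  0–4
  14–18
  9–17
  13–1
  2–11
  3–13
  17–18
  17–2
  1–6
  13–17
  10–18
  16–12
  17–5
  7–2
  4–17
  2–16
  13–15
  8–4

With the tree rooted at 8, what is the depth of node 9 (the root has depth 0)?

3

Climbing from 9 to the root: 9–17–4–8. That's 3 steps.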